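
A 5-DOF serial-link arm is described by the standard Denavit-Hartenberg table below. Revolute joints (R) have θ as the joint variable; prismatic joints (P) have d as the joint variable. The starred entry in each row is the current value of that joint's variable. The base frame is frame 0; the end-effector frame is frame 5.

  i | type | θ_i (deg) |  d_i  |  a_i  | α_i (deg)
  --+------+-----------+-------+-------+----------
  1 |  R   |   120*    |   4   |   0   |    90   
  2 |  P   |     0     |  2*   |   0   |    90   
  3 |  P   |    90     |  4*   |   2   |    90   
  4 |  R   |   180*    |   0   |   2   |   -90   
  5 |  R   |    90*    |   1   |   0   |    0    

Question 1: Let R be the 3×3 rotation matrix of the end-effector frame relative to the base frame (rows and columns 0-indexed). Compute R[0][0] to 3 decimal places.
0.500

End-effector x-axis (col 0 of R) = (0.5000,-0.8660,0.0000)
R[0][0] = 0.5000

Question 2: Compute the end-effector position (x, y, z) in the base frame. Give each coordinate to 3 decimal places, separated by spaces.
1.732 1.000 1.000

after link 1: o_1 = (0.0000, 0.0000, 4.0000)
after link 2: o_2 = (1.7321, 1.0000, 4.0000)
after link 3: o_3 = (3.4641, 2.0000, 0.0000)
after link 4: o_4 = (1.7321, 1.0000, -0.0000)
after link 5: o_5 = (1.7321, 1.0000, 1.0000)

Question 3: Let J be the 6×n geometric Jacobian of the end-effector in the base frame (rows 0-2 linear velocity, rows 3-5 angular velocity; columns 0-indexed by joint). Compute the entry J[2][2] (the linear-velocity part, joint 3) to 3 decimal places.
prismatic axis z_2 = (0.0000,0.0000,-1.0000)
J_v[:, 2] = z_2; J_ω[:, 2] = (0,0,0)
entry J[2][2] = -1.0000

-1.000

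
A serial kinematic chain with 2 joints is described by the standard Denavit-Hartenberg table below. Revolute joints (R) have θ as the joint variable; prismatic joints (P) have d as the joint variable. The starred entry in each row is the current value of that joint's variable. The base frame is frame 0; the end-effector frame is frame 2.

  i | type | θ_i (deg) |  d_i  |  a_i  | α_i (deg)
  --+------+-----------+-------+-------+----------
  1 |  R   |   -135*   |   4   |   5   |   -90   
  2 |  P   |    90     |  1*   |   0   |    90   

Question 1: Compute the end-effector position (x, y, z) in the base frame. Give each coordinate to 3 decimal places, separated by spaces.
-2.828 -4.243 4.000

after link 1: o_1 = (-3.5355, -3.5355, 4.0000)
after link 2: o_2 = (-2.8284, -4.2426, 4.0000)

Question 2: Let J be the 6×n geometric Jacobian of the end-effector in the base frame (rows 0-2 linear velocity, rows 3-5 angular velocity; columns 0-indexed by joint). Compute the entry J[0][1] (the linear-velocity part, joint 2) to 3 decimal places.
0.707

prismatic axis z_1 = (0.7071,-0.7071,0.0000)
J_v[:, 1] = z_1; J_ω[:, 1] = (0,0,0)
entry J[0][1] = 0.7071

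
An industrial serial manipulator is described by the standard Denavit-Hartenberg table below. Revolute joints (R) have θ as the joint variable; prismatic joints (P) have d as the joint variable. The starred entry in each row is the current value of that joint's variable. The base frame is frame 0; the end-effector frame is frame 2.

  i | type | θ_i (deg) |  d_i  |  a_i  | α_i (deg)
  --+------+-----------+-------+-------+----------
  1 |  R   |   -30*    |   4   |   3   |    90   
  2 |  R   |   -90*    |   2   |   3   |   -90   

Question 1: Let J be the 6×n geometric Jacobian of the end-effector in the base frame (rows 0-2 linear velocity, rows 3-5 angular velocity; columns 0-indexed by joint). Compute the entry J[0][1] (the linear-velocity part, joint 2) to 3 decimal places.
axis z_1 = (-0.5000,-0.8660,0.0000); lever o_n−o_1 = (-1.0000,-1.7321,-3.0000)
cross product → J_v[:, 1] = (2.5981,-1.5000,0.0000)
J_ω[:, 1] = z_1
entry J[0][1] = 2.5981

2.598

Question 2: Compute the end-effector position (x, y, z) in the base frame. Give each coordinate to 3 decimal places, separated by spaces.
after link 1: o_1 = (2.5981, -1.5000, 4.0000)
after link 2: o_2 = (1.5981, -3.2321, 1.0000)

1.598 -3.232 1.000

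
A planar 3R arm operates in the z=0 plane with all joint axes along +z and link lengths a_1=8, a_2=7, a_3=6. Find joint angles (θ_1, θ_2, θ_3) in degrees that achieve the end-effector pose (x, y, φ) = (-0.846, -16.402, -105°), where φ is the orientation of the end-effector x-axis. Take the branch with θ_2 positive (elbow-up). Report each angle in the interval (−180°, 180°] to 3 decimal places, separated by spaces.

wrist centre = target − a_3·(cos φ, sin φ) = (0.7069, -10.6064)
cos θ_2 = (112.9964−8²−7²)/(2·8·7) = -0.0000; θ_2 = 90.0018° (elbow-up)
β = atan2(-10.6064,0.7069) = -86.1869°; ψ = atan2(7.0000,7.9998) = 41.1867°
θ_1 = β − ψ = -127.3736°
θ_3 = φ − θ_1 − θ_2 = -67.6282° (wrapped to (-180°,180°])

-127.374 90.002 -67.628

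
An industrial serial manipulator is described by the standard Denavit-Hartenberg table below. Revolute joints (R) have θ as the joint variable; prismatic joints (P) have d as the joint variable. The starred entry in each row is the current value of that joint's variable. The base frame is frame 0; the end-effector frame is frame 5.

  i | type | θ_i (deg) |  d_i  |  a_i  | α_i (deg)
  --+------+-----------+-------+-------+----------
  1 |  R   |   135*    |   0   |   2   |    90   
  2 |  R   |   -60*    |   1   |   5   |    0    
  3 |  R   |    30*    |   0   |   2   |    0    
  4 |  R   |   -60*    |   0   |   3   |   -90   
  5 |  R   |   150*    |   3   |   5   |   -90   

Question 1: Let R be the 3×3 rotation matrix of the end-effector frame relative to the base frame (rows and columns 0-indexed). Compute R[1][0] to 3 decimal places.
-0.354

End-effector x-axis (col 0 of R) = (-0.3536,-0.3536,0.8660)
R[1][0] = -0.3536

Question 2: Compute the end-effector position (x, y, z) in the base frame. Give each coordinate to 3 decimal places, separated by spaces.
after link 1: o_1 = (-1.4142, 1.4142, 0.0000)
after link 2: o_2 = (-2.4749, 3.8891, -4.3301)
after link 3: o_3 = (-3.6996, 5.1138, -5.3301)
after link 4: o_4 = (-3.6996, 5.1138, -8.3301)
after link 5: o_5 = (-7.5887, 5.4674, -4.0000)

-7.589 5.467 -4.000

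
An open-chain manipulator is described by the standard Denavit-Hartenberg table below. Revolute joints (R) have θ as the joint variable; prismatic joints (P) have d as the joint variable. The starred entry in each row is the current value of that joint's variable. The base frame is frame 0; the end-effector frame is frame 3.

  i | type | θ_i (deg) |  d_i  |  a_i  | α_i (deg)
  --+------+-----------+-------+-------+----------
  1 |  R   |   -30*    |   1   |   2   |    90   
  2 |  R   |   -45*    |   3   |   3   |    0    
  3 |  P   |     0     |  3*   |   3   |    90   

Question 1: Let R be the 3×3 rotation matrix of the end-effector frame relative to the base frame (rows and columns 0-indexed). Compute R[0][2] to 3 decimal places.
-0.612

End-effector z-axis (col 2 of R) = (-0.6124,0.3536,-0.7071)
R[0][2] = -0.6124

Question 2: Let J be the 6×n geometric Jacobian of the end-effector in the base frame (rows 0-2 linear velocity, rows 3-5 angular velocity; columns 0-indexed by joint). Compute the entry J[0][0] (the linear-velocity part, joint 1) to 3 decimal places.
8.317

axis z_0 = ẑ; lever o_n−o_0 = (2.4063,-8.3175,-3.2426)
cross product → J_v[:, 0] = (8.3175,2.4063,-0.0000)
J_ω[:, 0] = z_0
entry J[0][0] = 8.3175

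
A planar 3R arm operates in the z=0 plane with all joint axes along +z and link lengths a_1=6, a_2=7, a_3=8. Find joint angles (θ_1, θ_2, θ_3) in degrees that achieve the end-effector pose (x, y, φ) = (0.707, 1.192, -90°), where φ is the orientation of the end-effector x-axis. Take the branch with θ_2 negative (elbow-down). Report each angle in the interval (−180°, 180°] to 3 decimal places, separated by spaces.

wrist centre = target − a_3·(cos φ, sin φ) = (0.7070, 9.1920)
cos θ_2 = (84.9927−6²−7²)/(2·6·7) = -0.0001; θ_2 = -90.0050° (elbow-down)
β = atan2(9.1920,0.7070) = 85.6018°; ψ = atan2(-7.0000,5.9994) = -49.4016°
θ_1 = β − ψ = 135.0033°
θ_3 = φ − θ_1 − θ_2 = -134.9984° (wrapped to (-180°,180°])

135.003 -90.005 -134.998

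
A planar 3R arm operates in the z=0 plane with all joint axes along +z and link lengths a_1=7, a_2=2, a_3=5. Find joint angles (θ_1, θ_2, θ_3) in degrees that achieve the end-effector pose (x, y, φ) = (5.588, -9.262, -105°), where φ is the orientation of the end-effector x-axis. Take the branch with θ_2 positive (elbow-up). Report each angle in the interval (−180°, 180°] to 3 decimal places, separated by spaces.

-44.996 59.978 -119.982

wrist centre = target − a_3·(cos φ, sin φ) = (6.8821, -4.4324)
cos θ_2 = (67.0091−7²−2²)/(2·7·2) = 0.5003; θ_2 = 59.9784° (elbow-up)
β = atan2(-4.4324,6.8821) = -32.7833°; ψ = atan2(1.7317,8.0007) = 12.2128°
θ_1 = β − ψ = -44.9961°
θ_3 = φ − θ_1 − θ_2 = -119.9823° (wrapped to (-180°,180°])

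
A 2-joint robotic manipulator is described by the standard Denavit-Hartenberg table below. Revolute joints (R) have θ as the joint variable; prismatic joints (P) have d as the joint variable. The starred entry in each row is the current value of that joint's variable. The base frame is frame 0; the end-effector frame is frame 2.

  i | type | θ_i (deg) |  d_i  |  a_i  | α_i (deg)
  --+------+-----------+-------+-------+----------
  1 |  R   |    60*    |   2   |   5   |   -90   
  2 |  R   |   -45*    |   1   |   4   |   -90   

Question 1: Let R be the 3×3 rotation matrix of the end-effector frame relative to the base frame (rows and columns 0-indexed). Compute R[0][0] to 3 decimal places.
0.354

End-effector x-axis (col 0 of R) = (0.3536,0.6124,0.7071)
R[0][0] = 0.3536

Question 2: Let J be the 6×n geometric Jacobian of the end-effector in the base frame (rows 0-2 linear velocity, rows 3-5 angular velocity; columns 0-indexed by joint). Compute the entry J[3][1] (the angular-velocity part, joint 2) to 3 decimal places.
axis z_1 = (-0.8660,0.5000,0.0000); lever o_n−o_1 = (0.5482,2.9495,2.8284)
cross product → J_v[:, 1] = (1.4142,2.4495,-2.8284)
J_ω[:, 1] = z_1
entry J[3][1] = -0.8660

-0.866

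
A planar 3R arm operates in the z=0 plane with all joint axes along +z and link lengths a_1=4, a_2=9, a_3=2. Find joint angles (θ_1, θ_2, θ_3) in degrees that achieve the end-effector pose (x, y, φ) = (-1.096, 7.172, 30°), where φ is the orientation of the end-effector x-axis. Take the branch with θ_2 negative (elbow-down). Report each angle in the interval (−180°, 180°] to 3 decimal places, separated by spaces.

-135.009 -134.996 -59.995

wrist centre = target − a_3·(cos φ, sin φ) = (-2.8281, 6.1720)
cos θ_2 = (46.0915−4²−9²)/(2·4·9) = -0.7071; θ_2 = -134.9965° (elbow-down)
β = atan2(6.1720,-2.8281) = 114.6176°; ψ = atan2(-6.3644,-2.3636) = -110.3738°
θ_1 = β − ψ = 224.9913°
θ_3 = φ − θ_1 − θ_2 = -59.9949° (wrapped to (-180°,180°])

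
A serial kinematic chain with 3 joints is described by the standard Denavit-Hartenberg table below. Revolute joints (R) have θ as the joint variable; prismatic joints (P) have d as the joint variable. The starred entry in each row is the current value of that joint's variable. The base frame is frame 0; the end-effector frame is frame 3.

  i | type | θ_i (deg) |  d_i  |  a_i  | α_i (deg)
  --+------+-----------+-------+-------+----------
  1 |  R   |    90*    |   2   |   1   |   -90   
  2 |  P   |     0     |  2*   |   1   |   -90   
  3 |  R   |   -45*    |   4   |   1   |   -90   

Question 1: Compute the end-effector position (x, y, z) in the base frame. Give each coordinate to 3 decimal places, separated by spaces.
after link 1: o_1 = (0.0000, 1.0000, 2.0000)
after link 2: o_2 = (-2.0000, 2.0000, 2.0000)
after link 3: o_3 = (-2.7071, 2.7071, -2.0000)

-2.707 2.707 -2.000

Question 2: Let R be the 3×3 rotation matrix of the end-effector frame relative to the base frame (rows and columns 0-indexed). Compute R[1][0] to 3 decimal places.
0.707

End-effector x-axis (col 0 of R) = (-0.7071,0.7071,0.0000)
R[1][0] = 0.7071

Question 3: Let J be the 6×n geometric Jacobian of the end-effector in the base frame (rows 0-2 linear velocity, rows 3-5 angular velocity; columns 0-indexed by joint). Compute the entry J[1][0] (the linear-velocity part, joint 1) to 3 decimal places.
axis z_0 = ẑ; lever o_n−o_0 = (-2.7071,2.7071,-2.0000)
cross product → J_v[:, 0] = (-2.7071,-2.7071,0.0000)
J_ω[:, 0] = z_0
entry J[1][0] = -2.7071

-2.707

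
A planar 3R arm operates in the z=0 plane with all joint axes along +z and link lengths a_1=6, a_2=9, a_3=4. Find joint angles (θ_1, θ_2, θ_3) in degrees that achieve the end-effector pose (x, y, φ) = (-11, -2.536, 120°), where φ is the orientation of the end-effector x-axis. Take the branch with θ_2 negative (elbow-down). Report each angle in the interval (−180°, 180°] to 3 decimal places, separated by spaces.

-90.000 -89.999 -60.001

wrist centre = target − a_3·(cos φ, sin φ) = (-9.0000, -6.0001)
cos θ_2 = (117.0012−6²−9²)/(2·6·9) = 0.0000; θ_2 = -89.9994° (elbow-down)
β = atan2(-6.0001,-9.0000) = -146.3095°; ψ = atan2(-9.0000,6.0001) = -56.3095°
θ_1 = β − ψ = -90.0000°
θ_3 = φ − θ_1 − θ_2 = -60.0006° (wrapped to (-180°,180°])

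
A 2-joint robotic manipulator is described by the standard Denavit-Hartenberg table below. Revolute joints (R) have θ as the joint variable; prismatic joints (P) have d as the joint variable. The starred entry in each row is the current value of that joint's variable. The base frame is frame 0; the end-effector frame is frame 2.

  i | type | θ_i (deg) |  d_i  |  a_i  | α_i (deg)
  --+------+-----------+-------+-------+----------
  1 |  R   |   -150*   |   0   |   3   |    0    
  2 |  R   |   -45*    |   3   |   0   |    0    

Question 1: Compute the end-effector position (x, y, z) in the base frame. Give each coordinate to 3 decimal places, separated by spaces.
-2.598 -1.500 3.000

after link 1: o_1 = (-2.5981, -1.5000, 0.0000)
after link 2: o_2 = (-2.5981, -1.5000, 3.0000)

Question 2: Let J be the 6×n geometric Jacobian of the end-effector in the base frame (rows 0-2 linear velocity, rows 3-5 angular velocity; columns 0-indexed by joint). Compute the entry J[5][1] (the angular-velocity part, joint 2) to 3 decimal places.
1.000

axis z_1 = (0.0000,0.0000,1.0000); lever o_n−o_1 = (0.0000,0.0000,3.0000)
cross product → J_v[:, 1] = (0.0000,0.0000,0.0000)
J_ω[:, 1] = z_1
entry J[5][1] = 1.0000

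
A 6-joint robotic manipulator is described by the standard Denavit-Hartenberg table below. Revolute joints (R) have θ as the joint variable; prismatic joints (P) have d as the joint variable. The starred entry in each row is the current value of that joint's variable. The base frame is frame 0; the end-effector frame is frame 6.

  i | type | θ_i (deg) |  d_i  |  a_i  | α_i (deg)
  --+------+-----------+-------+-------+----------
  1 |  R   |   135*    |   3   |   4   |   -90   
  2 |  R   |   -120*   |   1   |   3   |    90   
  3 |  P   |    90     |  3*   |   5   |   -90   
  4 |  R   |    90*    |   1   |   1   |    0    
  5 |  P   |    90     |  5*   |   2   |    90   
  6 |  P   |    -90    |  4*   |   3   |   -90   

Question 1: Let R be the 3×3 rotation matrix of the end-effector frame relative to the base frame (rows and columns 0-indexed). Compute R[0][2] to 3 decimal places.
End-effector z-axis (col 2 of R) = (0.7071,0.7071,-0.0000)
R[0][2] = 0.7071

0.707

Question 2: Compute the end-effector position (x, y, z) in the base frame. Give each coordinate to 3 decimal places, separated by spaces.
-6.882 1.225 4.000

after link 1: o_1 = (-2.8284, 2.8284, 3.0000)
after link 2: o_2 = (-2.4749, 1.0607, 5.5981)
after link 3: o_3 = (-4.1733, -4.3120, 4.0981)
after link 4: o_4 = (-5.1392, -3.3461, 3.7321)
after link 5: o_5 = (-5.4928, -0.1641, -0.5981)
after link 6: o_6 = (-6.8816, 1.2247, 4.0000)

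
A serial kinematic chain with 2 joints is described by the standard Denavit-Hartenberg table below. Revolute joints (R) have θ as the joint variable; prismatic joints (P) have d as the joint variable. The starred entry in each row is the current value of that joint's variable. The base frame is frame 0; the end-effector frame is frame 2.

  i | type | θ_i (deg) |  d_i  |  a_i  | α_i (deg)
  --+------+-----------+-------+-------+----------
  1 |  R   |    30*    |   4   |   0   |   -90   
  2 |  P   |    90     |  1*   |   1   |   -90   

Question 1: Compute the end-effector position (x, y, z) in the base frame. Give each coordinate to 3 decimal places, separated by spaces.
-0.500 0.866 3.000

after link 1: o_1 = (0.0000, 0.0000, 4.0000)
after link 2: o_2 = (-0.5000, 0.8660, 3.0000)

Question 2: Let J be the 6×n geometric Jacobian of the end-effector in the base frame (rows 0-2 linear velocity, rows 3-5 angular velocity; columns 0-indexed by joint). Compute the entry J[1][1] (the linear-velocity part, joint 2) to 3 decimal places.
0.866

prismatic axis z_1 = (-0.5000,0.8660,0.0000)
J_v[:, 1] = z_1; J_ω[:, 1] = (0,0,0)
entry J[1][1] = 0.8660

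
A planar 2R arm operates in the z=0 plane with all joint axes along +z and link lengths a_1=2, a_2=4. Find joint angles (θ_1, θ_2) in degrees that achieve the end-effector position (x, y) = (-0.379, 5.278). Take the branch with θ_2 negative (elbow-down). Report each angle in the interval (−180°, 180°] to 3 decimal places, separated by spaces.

cos θ_2 = (28.0009−2²−4²)/(2·2·4) = 0.5001; θ_2 = -59.9962° (elbow-down)
β = atan2(5.2780,-0.3790) = 94.1072°; ψ = atan2(-3.4640,4.0002) = -40.8907°
θ_1 = β − ψ = 134.9979°

134.998 -59.996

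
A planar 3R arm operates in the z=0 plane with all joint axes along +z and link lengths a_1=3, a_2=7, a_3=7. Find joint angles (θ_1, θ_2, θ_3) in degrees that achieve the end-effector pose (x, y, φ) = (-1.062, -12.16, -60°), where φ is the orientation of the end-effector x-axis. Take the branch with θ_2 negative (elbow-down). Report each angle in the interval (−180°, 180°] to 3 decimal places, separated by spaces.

wrist centre = target − a_3·(cos φ, sin φ) = (-4.5620, -6.0978)
cos θ_2 = (57.9953−3²−7²)/(2·3·7) = -0.0001; θ_2 = -90.0064° (elbow-down)
β = atan2(-6.0978,-4.5620) = -126.8015°; ψ = atan2(-7.0000,2.9992) = -66.8069°
θ_1 = β − ψ = -59.9946°
θ_3 = φ − θ_1 − θ_2 = 90.0011° (wrapped to (-180°,180°])

-59.995 -90.006 90.001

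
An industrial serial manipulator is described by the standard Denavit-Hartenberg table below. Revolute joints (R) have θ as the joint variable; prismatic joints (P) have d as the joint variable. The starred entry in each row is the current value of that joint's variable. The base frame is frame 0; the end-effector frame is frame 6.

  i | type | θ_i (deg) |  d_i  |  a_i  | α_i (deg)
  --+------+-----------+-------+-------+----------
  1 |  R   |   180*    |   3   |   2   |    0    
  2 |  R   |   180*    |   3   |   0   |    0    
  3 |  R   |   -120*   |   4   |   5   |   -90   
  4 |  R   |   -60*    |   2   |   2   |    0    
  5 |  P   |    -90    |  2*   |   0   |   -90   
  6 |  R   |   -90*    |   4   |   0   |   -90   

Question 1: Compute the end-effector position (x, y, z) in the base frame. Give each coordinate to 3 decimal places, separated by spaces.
after link 1: o_1 = (-2.0000, 0.0000, 3.0000)
after link 2: o_2 = (-2.0000, 0.0000, 6.0000)
after link 3: o_3 = (-4.5000, -4.3301, 10.0000)
after link 4: o_4 = (-3.2679, -6.1962, 11.7321)
after link 5: o_5 = (-1.5359, -7.1962, 11.7321)
after link 6: o_6 = (-2.5359, -8.9282, 15.1962)

-2.536 -8.928 15.196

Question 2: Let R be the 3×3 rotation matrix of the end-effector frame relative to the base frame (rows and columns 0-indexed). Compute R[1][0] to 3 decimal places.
-0.500

End-effector x-axis (col 0 of R) = (0.8660,-0.5000,0.0000)
R[1][0] = -0.5000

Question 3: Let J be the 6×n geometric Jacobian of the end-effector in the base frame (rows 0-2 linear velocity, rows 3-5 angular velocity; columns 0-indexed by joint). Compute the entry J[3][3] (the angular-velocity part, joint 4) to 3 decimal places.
axis z_3 = (0.8660,-0.5000,0.0000); lever o_n−o_3 = (1.9641,-4.5981,5.1962)
cross product → J_v[:, 3] = (-2.5981,-4.5000,-3.0000)
J_ω[:, 3] = z_3
entry J[3][3] = 0.8660

0.866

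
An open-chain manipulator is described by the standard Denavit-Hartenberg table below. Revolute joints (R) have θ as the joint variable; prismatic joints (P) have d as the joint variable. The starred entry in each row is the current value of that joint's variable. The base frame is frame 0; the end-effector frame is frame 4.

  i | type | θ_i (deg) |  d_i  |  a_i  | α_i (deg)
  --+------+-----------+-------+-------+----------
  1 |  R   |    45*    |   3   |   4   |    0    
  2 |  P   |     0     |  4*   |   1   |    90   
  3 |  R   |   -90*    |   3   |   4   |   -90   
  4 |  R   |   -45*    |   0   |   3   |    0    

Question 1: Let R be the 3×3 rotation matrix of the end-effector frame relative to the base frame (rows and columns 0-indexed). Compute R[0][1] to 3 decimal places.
End-effector y-axis (col 1 of R) = (-0.5000,0.5000,-0.7071)
R[0][1] = -0.5000

-0.500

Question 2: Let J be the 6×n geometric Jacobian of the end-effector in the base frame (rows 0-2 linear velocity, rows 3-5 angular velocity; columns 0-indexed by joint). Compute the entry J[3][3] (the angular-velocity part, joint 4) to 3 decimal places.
0.707

axis z_3 = (0.7071,0.7071,0.0000); lever o_n−o_3 = (1.5000,-1.5000,-2.1213)
cross product → J_v[:, 3] = (-1.5000,1.5000,-2.1213)
J_ω[:, 3] = z_3
entry J[3][3] = 0.7071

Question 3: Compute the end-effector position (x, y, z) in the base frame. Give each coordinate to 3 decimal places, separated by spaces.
after link 1: o_1 = (2.8284, 2.8284, 3.0000)
after link 2: o_2 = (3.5355, 3.5355, 7.0000)
after link 3: o_3 = (5.6569, 1.4142, 3.0000)
after link 4: o_4 = (7.1569, -0.0858, 0.8787)

7.157 -0.086 0.879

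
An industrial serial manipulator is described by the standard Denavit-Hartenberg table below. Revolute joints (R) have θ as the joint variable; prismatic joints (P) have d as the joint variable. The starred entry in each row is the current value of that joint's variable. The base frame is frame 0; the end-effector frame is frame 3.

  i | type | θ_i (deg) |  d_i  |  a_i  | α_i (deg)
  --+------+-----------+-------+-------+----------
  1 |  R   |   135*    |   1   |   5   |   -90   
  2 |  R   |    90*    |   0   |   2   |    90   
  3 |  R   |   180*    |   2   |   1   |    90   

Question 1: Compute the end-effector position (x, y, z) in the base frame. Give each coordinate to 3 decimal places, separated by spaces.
after link 1: o_1 = (-3.5355, 3.5355, 1.0000)
after link 2: o_2 = (-3.5355, 3.5355, -1.0000)
after link 3: o_3 = (-4.9497, 4.9497, 0.0000)

-4.950 4.950 0.000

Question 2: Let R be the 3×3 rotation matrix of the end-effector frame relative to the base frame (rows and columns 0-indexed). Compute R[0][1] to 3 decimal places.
End-effector y-axis (col 1 of R) = (-0.7071,0.7071,0.0000)
R[0][1] = -0.7071

-0.707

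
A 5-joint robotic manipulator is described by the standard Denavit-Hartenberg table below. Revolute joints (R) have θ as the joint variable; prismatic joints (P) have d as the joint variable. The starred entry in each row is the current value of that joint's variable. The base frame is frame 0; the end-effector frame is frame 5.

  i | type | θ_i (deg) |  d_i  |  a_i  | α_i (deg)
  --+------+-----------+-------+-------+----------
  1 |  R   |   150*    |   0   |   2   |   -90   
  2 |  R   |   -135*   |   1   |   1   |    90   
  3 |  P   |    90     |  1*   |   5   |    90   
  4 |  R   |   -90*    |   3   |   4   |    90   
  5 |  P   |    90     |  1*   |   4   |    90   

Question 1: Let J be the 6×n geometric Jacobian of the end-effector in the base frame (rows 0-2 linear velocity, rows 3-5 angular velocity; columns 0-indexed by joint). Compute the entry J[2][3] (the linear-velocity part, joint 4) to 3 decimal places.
axis z_3 = (0.6124,-0.3536,0.7071); lever o_n−o_3 = (2.3371,-0.1946,7.7782)
cross product → J_v[:, 3] = (-2.6124,-3.1105,0.7071)
J_ω[:, 3] = z_3
entry J[2][3] = 0.7071

0.707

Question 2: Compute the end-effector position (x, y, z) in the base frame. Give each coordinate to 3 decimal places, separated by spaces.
-1.170 -5.098 7.778

after link 1: o_1 = (-1.7321, 1.0000, 0.0000)
after link 2: o_2 = (-1.6197, -0.2196, 0.7071)
after link 3: o_3 = (-3.5073, -4.9033, 0.0000)
after link 4: o_4 = (-4.1197, -4.5497, 4.9497)
after link 5: o_5 = (-1.1702, -5.0979, 7.7782)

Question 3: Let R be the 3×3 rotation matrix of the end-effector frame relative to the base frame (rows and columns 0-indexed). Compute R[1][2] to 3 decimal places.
End-effector z-axis (col 2 of R) = (-0.6124,0.3536,0.7071)
R[1][2] = 0.3536

0.354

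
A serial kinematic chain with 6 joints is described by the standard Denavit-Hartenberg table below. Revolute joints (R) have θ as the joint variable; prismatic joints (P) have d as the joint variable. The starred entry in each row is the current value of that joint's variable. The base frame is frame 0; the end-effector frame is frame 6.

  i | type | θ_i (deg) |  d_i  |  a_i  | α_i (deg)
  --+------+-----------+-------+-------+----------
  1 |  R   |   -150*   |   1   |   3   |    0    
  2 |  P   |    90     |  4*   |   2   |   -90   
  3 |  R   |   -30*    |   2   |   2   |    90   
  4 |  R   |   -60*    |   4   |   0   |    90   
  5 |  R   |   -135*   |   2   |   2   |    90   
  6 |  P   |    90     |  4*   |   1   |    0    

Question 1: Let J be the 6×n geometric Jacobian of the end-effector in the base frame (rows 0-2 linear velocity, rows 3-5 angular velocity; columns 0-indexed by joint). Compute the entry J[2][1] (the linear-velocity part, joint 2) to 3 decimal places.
prismatic axis z_1 = (0.0000,0.0000,1.0000)
J_v[:, 1] = z_1; J_ω[:, 1] = (0,0,0)
entry J[2][1] = 1.0000

1.000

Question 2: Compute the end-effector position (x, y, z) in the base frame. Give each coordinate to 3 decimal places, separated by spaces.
-0.514 3.239 8.329

after link 1: o_1 = (-2.5981, -1.5000, 1.0000)
after link 2: o_2 = (-1.5981, -3.2321, 5.0000)
after link 3: o_3 = (1.0000, -3.7321, 6.0000)
after link 4: o_4 = (0.0000, -2.0000, 9.4641)
after link 5: o_5 = (-0.5080, -0.6706, 7.0198)
after link 6: o_6 = (-0.5142, 3.2390, 8.3291)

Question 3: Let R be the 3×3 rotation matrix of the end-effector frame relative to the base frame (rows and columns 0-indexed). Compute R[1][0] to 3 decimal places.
0.400

End-effector x-axis (col 0 of R) = (-0.8080,0.3995,-0.4330)
R[1][0] = 0.3995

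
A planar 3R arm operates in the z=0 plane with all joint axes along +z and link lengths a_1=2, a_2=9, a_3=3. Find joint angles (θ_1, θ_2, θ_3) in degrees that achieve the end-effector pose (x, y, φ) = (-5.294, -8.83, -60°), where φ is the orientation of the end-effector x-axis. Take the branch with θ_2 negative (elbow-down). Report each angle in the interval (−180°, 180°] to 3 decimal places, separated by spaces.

-59.993 -90.007 90.000

wrist centre = target − a_3·(cos φ, sin φ) = (-6.7940, -6.2319)
cos θ_2 = (84.9953−2²−9²)/(2·2·9) = -0.0001; θ_2 = -90.0075° (elbow-down)
β = atan2(-6.2319,-6.7940) = -137.4708°; ψ = atan2(-9.0000,1.9988) = -77.4783°
θ_1 = β − ψ = -59.9925°
θ_3 = φ − θ_1 − θ_2 = 90.0000° (wrapped to (-180°,180°])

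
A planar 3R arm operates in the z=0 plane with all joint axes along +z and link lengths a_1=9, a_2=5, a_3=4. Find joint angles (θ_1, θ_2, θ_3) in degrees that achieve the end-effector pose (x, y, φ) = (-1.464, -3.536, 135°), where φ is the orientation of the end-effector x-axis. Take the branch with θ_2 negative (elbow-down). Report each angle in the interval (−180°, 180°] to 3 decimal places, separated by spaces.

-44.996 -134.994 -45.011

wrist centre = target − a_3·(cos φ, sin φ) = (1.3644, -6.3644)
cos θ_2 = (42.3676−9²−5²)/(2·9·5) = -0.7070; θ_2 = -134.9935° (elbow-down)
β = atan2(-6.3644,1.3644) = -77.8999°; ψ = atan2(-3.5359,5.4649) = -32.9041°
θ_1 = β − ψ = -44.9958°
θ_3 = φ − θ_1 − θ_2 = -45.0107° (wrapped to (-180°,180°])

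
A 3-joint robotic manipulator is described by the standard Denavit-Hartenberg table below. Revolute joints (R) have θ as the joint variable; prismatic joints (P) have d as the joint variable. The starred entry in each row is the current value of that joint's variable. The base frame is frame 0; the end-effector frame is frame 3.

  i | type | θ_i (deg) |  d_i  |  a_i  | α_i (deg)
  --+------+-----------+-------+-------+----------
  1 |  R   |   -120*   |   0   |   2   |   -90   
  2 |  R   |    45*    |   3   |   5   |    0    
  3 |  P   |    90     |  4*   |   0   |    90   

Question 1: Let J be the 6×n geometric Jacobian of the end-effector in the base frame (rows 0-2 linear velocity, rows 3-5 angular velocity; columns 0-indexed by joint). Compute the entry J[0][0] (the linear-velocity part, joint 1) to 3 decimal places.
8.294

axis z_0 = ẑ; lever o_n−o_0 = (3.2944,-8.2939,-3.5355)
cross product → J_v[:, 0] = (8.2939,3.2944,-0.0000)
J_ω[:, 0] = z_0
entry J[0][0] = 8.2939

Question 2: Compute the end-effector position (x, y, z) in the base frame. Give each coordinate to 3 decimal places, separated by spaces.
3.294 -8.294 -3.536

after link 1: o_1 = (-1.0000, -1.7321, 0.0000)
after link 2: o_2 = (-0.1697, -6.2939, -3.5355)
after link 3: o_3 = (3.2944, -8.2939, -3.5355)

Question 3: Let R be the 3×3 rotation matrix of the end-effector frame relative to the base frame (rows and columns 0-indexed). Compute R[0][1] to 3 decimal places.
0.866

End-effector y-axis (col 1 of R) = (0.8660,-0.5000,0.0000)
R[0][1] = 0.8660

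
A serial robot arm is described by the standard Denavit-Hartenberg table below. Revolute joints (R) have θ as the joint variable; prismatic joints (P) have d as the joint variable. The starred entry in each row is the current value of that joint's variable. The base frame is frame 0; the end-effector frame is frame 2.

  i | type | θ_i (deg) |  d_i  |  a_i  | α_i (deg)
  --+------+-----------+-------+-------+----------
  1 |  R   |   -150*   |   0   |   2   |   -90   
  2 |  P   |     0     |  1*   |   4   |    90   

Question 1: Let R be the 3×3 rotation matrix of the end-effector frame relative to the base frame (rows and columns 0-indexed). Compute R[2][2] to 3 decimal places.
1.000

End-effector z-axis (col 2 of R) = (0.0000,0.0000,1.0000)
R[2][2] = 1.0000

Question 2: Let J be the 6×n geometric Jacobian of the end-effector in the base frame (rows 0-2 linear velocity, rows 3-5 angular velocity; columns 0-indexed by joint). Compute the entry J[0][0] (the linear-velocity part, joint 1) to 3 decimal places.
3.866

axis z_0 = ẑ; lever o_n−o_0 = (-4.6962,-3.8660,0.0000)
cross product → J_v[:, 0] = (3.8660,-4.6962,0.0000)
J_ω[:, 0] = z_0
entry J[0][0] = 3.8660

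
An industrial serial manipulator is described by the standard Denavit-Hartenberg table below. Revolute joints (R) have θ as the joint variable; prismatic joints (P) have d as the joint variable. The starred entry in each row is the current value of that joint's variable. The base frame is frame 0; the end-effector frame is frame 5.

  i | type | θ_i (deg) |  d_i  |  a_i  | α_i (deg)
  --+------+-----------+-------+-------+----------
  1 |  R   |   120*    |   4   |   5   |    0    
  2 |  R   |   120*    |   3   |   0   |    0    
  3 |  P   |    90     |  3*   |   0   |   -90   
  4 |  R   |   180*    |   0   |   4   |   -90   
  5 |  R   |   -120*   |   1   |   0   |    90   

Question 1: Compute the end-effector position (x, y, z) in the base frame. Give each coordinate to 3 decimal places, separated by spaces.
-5.964 6.330 11.000

after link 1: o_1 = (-2.5000, 4.3301, 4.0000)
after link 2: o_2 = (-2.5000, 4.3301, 7.0000)
after link 3: o_3 = (-2.5000, 4.3301, 10.0000)
after link 4: o_4 = (-5.9641, 6.3301, 10.0000)
after link 5: o_5 = (-5.9641, 6.3301, 11.0000)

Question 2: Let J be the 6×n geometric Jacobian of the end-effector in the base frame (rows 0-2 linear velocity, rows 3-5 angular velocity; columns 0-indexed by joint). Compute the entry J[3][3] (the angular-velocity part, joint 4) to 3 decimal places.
0.500

axis z_3 = (0.5000,0.8660,0.0000); lever o_n−o_3 = (-3.4641,2.0000,1.0000)
cross product → J_v[:, 3] = (0.8660,-0.5000,4.0000)
J_ω[:, 3] = z_3
entry J[3][3] = 0.5000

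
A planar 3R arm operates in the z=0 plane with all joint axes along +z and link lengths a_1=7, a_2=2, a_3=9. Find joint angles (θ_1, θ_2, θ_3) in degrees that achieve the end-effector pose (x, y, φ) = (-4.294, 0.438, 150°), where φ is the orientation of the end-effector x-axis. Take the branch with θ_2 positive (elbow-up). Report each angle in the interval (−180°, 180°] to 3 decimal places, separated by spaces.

-59.997 149.999 59.998

wrist centre = target − a_3·(cos φ, sin φ) = (3.5002, -4.0620)
cos θ_2 = (28.7514−7²−2²)/(2·7·2) = -0.8660; θ_2 = 149.9994° (elbow-up)
β = atan2(-4.0620,3.5002) = -49.2485°; ψ = atan2(1.0000,5.2680) = 10.7486°
θ_1 = β − ψ = -59.9971°
θ_3 = φ − θ_1 − θ_2 = 59.9977° (wrapped to (-180°,180°])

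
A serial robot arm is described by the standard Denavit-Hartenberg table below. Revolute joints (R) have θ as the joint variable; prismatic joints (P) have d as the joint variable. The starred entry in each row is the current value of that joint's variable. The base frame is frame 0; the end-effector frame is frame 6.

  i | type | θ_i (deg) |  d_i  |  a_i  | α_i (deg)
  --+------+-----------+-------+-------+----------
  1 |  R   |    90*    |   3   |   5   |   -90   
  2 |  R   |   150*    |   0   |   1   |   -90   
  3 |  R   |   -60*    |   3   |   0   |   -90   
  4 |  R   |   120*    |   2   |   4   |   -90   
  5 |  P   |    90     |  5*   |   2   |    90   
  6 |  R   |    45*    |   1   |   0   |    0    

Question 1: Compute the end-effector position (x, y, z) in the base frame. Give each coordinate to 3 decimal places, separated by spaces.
after link 1: o_1 = (0.0000, 5.0000, 3.0000)
after link 2: o_2 = (0.0000, 4.1340, 2.5000)
after link 3: o_3 = (0.0000, 2.6340, 5.0981)
after link 4: o_4 = (2.7321, 3.7321, 1.7321)
after link 5: o_5 = (5.4821, 5.8571, 5.8457)
after link 6: o_6 = (5.9151, 6.5066, 5.2207)

5.915 6.507 5.221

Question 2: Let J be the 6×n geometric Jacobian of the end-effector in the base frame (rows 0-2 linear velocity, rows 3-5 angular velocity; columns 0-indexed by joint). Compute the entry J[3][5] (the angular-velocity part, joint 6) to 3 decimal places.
0.433

axis z_5 = (0.4330,0.6495,-0.6250); lever o_n−o_5 = (0.4330,0.6495,-0.6250)
cross product → J_v[:, 5] = (0.0000,-0.0000,-0.0000)
J_ω[:, 5] = z_5
entry J[3][5] = 0.4330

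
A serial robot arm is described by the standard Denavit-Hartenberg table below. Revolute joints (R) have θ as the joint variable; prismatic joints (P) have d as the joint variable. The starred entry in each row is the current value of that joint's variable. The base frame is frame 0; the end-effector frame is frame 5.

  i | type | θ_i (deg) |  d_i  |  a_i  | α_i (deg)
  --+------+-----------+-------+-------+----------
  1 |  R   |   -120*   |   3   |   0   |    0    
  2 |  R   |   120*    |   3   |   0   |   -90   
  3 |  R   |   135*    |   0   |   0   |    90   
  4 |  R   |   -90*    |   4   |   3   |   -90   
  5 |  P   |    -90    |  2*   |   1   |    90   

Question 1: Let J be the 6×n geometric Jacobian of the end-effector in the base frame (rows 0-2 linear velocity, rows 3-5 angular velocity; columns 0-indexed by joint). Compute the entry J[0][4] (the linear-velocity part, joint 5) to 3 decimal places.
-0.707

prismatic axis z_4 = (-0.7071,0.0000,-0.7071)
J_v[:, 4] = z_4; J_ω[:, 4] = (0,0,0)
entry J[0][4] = -0.7071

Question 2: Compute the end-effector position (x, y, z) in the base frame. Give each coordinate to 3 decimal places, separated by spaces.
after link 1: o_1 = (0.0000, 0.0000, 3.0000)
after link 2: o_2 = (0.0000, 0.0000, 6.0000)
after link 3: o_3 = (0.0000, 0.0000, 6.0000)
after link 4: o_4 = (2.8284, -3.0000, 3.1716)
after link 5: o_5 = (2.1213, -3.0000, 1.0503)

2.121 -3.000 1.050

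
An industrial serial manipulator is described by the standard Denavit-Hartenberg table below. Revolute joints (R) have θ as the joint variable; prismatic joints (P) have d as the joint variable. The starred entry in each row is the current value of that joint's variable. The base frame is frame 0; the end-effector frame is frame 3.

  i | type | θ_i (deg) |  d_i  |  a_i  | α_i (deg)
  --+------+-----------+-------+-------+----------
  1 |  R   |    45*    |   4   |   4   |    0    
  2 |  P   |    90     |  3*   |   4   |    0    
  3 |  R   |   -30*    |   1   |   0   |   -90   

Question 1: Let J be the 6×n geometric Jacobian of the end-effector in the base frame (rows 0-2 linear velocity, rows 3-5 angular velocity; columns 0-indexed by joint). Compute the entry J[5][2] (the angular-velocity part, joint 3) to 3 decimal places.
1.000

axis z_2 = (0.0000,0.0000,1.0000); lever o_n−o_2 = (0.0000,0.0000,1.0000)
cross product → J_v[:, 2] = (0.0000,0.0000,0.0000)
J_ω[:, 2] = z_2
entry J[5][2] = 1.0000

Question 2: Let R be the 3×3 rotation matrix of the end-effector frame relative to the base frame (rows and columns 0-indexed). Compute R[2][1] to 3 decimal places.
End-effector y-axis (col 1 of R) = (-0.0000,-0.0000,-1.0000)
R[2][1] = -1.0000

-1.000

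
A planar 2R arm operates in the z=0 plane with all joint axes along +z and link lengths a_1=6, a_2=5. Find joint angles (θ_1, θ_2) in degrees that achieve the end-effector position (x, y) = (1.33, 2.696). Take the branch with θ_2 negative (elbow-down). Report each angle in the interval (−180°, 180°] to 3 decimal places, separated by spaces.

cos θ_2 = (9.0373−6²−5²)/(2·6·5) = -0.8660; θ_2 = -150.0022° (elbow-down)
β = atan2(2.6960,1.3300) = 63.7418°; ψ = atan2(-2.4998,1.6698) = -56.2588°
θ_1 = β − ψ = 120.0006°

120.001 -150.002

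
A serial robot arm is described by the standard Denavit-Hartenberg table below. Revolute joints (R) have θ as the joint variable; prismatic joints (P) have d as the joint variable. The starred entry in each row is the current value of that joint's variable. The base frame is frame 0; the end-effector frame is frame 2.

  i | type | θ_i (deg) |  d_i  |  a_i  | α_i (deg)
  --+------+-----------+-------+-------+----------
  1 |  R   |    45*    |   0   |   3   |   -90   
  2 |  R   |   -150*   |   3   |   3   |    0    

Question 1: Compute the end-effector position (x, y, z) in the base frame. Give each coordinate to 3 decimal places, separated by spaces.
after link 1: o_1 = (2.1213, 2.1213, 0.0000)
after link 2: o_2 = (-1.8371, 2.4055, 1.5000)

-1.837 2.406 1.500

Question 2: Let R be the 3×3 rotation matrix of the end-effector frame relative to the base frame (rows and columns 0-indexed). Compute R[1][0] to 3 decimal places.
End-effector x-axis (col 0 of R) = (-0.6124,-0.6124,0.5000)
R[1][0] = -0.6124

-0.612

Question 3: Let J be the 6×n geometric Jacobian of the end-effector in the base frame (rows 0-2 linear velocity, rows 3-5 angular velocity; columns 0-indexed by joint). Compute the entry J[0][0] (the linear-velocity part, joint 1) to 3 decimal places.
axis z_0 = ẑ; lever o_n−o_0 = (-1.8371,2.4055,1.5000)
cross product → J_v[:, 0] = (-2.4055,-1.8371,0.0000)
J_ω[:, 0] = z_0
entry J[0][0] = -2.4055

-2.406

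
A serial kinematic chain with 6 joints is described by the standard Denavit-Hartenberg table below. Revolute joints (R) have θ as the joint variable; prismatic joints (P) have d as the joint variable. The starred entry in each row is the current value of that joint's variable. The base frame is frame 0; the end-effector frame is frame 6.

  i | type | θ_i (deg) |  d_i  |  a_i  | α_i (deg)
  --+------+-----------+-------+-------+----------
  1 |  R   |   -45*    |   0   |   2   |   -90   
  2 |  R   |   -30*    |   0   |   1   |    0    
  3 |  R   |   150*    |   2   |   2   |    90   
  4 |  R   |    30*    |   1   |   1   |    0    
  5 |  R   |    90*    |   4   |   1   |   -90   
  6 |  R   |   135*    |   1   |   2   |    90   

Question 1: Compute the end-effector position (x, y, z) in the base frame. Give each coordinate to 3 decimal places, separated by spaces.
after link 1: o_1 = (1.4142, -1.4142, 0.0000)
after link 2: o_2 = (2.0266, -2.0266, 0.5000)
after link 3: o_3 = (2.7337, 0.0947, -1.2321)
after link 4: o_4 = (3.3934, 0.1421, -2.4821)
after link 5: o_5 = (6.6321, -1.8718, -4.0490)
after link 6: o_6 = (4.6027, -2.2815, -3.2043)

4.603 -2.282 -3.204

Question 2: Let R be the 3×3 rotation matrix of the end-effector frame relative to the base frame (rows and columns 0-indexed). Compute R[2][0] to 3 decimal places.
0.047

End-effector x-axis (col 0 of R) = (-0.9910,0.1250,0.0474)
R[2][0] = 0.0474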